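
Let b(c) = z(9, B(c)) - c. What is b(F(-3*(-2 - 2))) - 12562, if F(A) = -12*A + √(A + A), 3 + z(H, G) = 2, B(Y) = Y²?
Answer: -12419 - 2*√6 ≈ -12424.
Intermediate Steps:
z(H, G) = -1 (z(H, G) = -3 + 2 = -1)
F(A) = -12*A + √2*√A (F(A) = -12*A + √(2*A) = -12*A + √2*√A)
b(c) = -1 - c
b(F(-3*(-2 - 2))) - 12562 = (-1 - (-(-36)*(-2 - 2) + √2*√(-3*(-2 - 2)))) - 12562 = (-1 - (-(-36)*(-4) + √2*√(-3*(-4)))) - 12562 = (-1 - (-12*12 + √2*√12)) - 12562 = (-1 - (-144 + √2*(2*√3))) - 12562 = (-1 - (-144 + 2*√6)) - 12562 = (-1 + (144 - 2*√6)) - 12562 = (143 - 2*√6) - 12562 = -12419 - 2*√6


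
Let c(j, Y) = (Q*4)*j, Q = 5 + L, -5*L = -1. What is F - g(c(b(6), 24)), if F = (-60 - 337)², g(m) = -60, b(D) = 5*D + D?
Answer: 157669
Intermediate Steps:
L = ⅕ (L = -⅕*(-1) = ⅕ ≈ 0.20000)
Q = 26/5 (Q = 5 + ⅕ = 26/5 ≈ 5.2000)
b(D) = 6*D
c(j, Y) = 104*j/5 (c(j, Y) = ((26/5)*4)*j = 104*j/5)
F = 157609 (F = (-397)² = 157609)
F - g(c(b(6), 24)) = 157609 - 1*(-60) = 157609 + 60 = 157669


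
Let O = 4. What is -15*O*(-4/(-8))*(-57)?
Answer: 1710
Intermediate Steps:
-15*O*(-4/(-8))*(-57) = -60*(-4/(-8))*(-57) = -60*(-4*(-⅛))*(-57) = -60/2*(-57) = -15*2*(-57) = -30*(-57) = 1710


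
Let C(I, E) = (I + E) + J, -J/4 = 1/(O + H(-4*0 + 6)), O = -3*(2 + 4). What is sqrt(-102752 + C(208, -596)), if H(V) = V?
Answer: I*sqrt(928257)/3 ≈ 321.15*I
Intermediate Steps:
O = -18 (O = -3*6 = -18)
J = 1/3 (J = -4/(-18 + (-4*0 + 6)) = -4/(-18 + (0 + 6)) = -4/(-18 + 6) = -4/(-12) = -4*(-1/12) = 1/3 ≈ 0.33333)
C(I, E) = 1/3 + E + I (C(I, E) = (I + E) + 1/3 = (E + I) + 1/3 = 1/3 + E + I)
sqrt(-102752 + C(208, -596)) = sqrt(-102752 + (1/3 - 596 + 208)) = sqrt(-102752 - 1163/3) = sqrt(-309419/3) = I*sqrt(928257)/3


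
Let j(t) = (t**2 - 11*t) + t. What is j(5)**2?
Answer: 625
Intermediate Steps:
j(t) = t**2 - 10*t
j(5)**2 = (5*(-10 + 5))**2 = (5*(-5))**2 = (-25)**2 = 625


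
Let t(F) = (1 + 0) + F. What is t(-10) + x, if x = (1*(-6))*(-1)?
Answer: -3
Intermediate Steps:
x = 6 (x = -6*(-1) = 6)
t(F) = 1 + F
t(-10) + x = (1 - 10) + 6 = -9 + 6 = -3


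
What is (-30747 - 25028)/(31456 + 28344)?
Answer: -97/104 ≈ -0.93269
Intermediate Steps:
(-30747 - 25028)/(31456 + 28344) = -55775/59800 = -55775*1/59800 = -97/104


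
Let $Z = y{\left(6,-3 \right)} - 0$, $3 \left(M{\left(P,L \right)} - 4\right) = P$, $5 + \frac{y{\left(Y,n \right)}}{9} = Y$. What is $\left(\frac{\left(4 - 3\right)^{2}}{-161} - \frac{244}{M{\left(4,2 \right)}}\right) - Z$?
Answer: $- \frac{35263}{644} \approx -54.756$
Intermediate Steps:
$y{\left(Y,n \right)} = -45 + 9 Y$
$M{\left(P,L \right)} = 4 + \frac{P}{3}$
$Z = 9$ ($Z = \left(-45 + 9 \cdot 6\right) - 0 = \left(-45 + 54\right) + 0 = 9 + 0 = 9$)
$\left(\frac{\left(4 - 3\right)^{2}}{-161} - \frac{244}{M{\left(4,2 \right)}}\right) - Z = \left(\frac{\left(4 - 3\right)^{2}}{-161} - \frac{244}{4 + \frac{1}{3} \cdot 4}\right) - 9 = \left(1^{2} \left(- \frac{1}{161}\right) - \frac{244}{4 + \frac{4}{3}}\right) - 9 = \left(1 \left(- \frac{1}{161}\right) - \frac{244}{\frac{16}{3}}\right) - 9 = \left(- \frac{1}{161} - \frac{183}{4}\right) - 9 = - \frac{29467}{644} - 9 = - \frac{35263}{644}$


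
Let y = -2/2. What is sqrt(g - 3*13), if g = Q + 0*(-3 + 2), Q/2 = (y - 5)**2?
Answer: sqrt(33) ≈ 5.7446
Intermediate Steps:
y = -1 (y = -2*1/2 = -1)
Q = 72 (Q = 2*(-1 - 5)**2 = 2*(-6)**2 = 2*36 = 72)
g = 72 (g = 72 + 0*(-3 + 2) = 72 + 0*(-1) = 72 + 0 = 72)
sqrt(g - 3*13) = sqrt(72 - 3*13) = sqrt(72 - 39) = sqrt(33)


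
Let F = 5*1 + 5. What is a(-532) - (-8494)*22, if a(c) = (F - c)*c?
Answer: -101476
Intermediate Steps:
F = 10 (F = 5 + 5 = 10)
a(c) = c*(10 - c) (a(c) = (10 - c)*c = c*(10 - c))
a(-532) - (-8494)*22 = -532*(10 - 1*(-532)) - (-8494)*22 = -532*(10 + 532) - 1*(-186868) = -532*542 + 186868 = -288344 + 186868 = -101476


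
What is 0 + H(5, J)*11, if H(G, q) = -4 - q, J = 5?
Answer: -99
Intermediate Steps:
0 + H(5, J)*11 = 0 + (-4 - 1*5)*11 = 0 + (-4 - 5)*11 = 0 - 9*11 = 0 - 99 = -99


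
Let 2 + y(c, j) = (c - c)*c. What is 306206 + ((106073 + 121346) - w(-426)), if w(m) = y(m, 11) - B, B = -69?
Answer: 533558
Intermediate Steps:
y(c, j) = -2 (y(c, j) = -2 + (c - c)*c = -2 + 0*c = -2 + 0 = -2)
w(m) = 67 (w(m) = -2 - 1*(-69) = -2 + 69 = 67)
306206 + ((106073 + 121346) - w(-426)) = 306206 + ((106073 + 121346) - 1*67) = 306206 + (227419 - 67) = 306206 + 227352 = 533558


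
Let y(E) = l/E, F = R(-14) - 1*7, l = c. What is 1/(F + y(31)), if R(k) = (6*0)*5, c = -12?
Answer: -31/229 ≈ -0.13537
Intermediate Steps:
R(k) = 0 (R(k) = 0*5 = 0)
l = -12
F = -7 (F = 0 - 1*7 = 0 - 7 = -7)
y(E) = -12/E
1/(F + y(31)) = 1/(-7 - 12/31) = 1/(-229/31) = -31/229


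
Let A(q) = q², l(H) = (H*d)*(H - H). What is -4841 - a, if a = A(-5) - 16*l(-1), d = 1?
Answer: -4866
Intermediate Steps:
l(H) = 0 (l(H) = (H*1)*(H - H) = H*0 = 0)
a = 25 (a = (-5)² - 16*0 = 25 + 0 = 25)
-4841 - a = -4841 - 1*25 = -4841 - 25 = -4866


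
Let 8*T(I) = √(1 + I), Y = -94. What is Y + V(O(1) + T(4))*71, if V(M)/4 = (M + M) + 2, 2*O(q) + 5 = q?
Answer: -662 + 71*√5 ≈ -503.24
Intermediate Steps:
O(q) = -5/2 + q/2
T(I) = √(1 + I)/8
V(M) = 8 + 8*M (V(M) = 4*((M + M) + 2) = 4*(2*M + 2) = 4*(2 + 2*M) = 8 + 8*M)
Y + V(O(1) + T(4))*71 = -94 + (8 + 8*((-5/2 + (½)*1) + √(1 + 4)/8))*71 = -94 + (8 + 8*((-5/2 + ½) + √5/8))*71 = -94 + (8 + 8*(-2 + √5/8))*71 = -94 + (8 + (-16 + √5))*71 = -94 + (-8 + √5)*71 = -94 + (-568 + 71*√5) = -662 + 71*√5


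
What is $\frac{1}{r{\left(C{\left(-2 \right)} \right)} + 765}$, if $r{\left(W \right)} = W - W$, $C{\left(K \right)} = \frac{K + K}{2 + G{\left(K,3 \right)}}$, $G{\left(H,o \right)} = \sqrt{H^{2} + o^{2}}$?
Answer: $\frac{1}{765} \approx 0.0013072$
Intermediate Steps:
$C{\left(K \right)} = \frac{2 K}{2 + \sqrt{9 + K^{2}}}$ ($C{\left(K \right)} = \frac{K + K}{2 + \sqrt{K^{2} + 3^{2}}} = \frac{2 K}{2 + \sqrt{K^{2} + 9}} = \frac{2 K}{2 + \sqrt{9 + K^{2}}}$)
$r{\left(W \right)} = 0$
$\frac{1}{r{\left(C{\left(-2 \right)} \right)} + 765} = \frac{1}{0 + 765} = \frac{1}{765}$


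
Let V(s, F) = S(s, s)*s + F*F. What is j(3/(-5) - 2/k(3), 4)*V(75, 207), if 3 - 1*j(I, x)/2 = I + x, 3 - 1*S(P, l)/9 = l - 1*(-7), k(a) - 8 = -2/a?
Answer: 146664/55 ≈ 2666.6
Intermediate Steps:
k(a) = 8 - 2/a
S(P, l) = -36 - 9*l (S(P, l) = 27 - 9*(l - 1*(-7)) = 27 - 9*(l + 7) = 27 - 9*(7 + l) = 27 + (-63 - 9*l) = -36 - 9*l)
V(s, F) = F² + s*(-36 - 9*s) (V(s, F) = (-36 - 9*s)*s + F*F = s*(-36 - 9*s) + F² = F² + s*(-36 - 9*s))
j(I, x) = 6 - 2*I - 2*x (j(I, x) = 6 - 2*(I + x) = 6 + (-2*I - 2*x) = 6 - 2*I - 2*x)
j(3/(-5) - 2/k(3), 4)*V(75, 207) = (6 - 2*(3/(-5) - 2/(8 - 2/3)) - 2*4)*(207² - 9*75*(4 + 75)) = (6 - 2*(3*(-⅕) - 2/(8 - 2*⅓)) - 8)*(42849 - 9*75*79) = (6 - 2*(-⅗ - 2/(8 - ⅔)) - 8)*(42849 - 53325) = (6 - 2*(-⅗ - 2/22/3) - 8)*(-10476) = (6 - 2*(-⅗ - 2*3/22) - 8)*(-10476) = (6 - 2*(-⅗ - 3/11) - 8)*(-10476) = (6 - 2*(-48/55) - 8)*(-10476) = (6 + 96/55 - 8)*(-10476) = -14/55*(-10476) = 146664/55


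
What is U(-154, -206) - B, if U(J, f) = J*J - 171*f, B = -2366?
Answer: 61308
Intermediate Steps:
U(J, f) = J² - 171*f
U(-154, -206) - B = ((-154)² - 171*(-206)) - 1*(-2366) = (23716 + 35226) + 2366 = 58942 + 2366 = 61308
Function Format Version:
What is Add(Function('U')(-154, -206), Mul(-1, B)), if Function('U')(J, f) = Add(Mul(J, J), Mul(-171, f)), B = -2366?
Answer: 61308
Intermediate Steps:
Function('U')(J, f) = Add(Pow(J, 2), Mul(-171, f))
Add(Function('U')(-154, -206), Mul(-1, B)) = Add(Add(Pow(-154, 2), Mul(-171, -206)), Mul(-1, -2366)) = Add(Add(23716, 35226), 2366) = Add(58942, 2366) = 61308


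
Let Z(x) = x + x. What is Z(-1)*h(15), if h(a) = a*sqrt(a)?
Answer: -30*sqrt(15) ≈ -116.19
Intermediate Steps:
Z(x) = 2*x
h(a) = a**(3/2)
Z(-1)*h(15) = (2*(-1))*15**(3/2) = -30*sqrt(15)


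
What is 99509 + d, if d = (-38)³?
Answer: 44637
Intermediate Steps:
d = -54872
99509 + d = 99509 - 54872 = 44637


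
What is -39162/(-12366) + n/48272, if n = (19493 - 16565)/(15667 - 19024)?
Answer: 7345058800/2319327801 ≈ 3.1669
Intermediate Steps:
n = -976/1119 (n = 2928/(-3357) = 2928*(-1/3357) = -976/1119 ≈ -0.87221)
-39162/(-12366) + n/48272 = -39162/(-12366) - 976/1119/48272 = -39162*(-1/12366) - 976/1119*1/48272 = 6527/2061 - 61/3376023 = 7345058800/2319327801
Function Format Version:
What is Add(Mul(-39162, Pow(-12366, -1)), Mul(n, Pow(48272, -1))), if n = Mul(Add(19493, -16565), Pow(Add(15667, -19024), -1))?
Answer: Rational(7345058800, 2319327801) ≈ 3.1669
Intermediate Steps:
n = Rational(-976, 1119) (n = Mul(2928, Pow(-3357, -1)) = Mul(2928, Rational(-1, 3357)) = Rational(-976, 1119) ≈ -0.87221)
Add(Mul(-39162, Pow(-12366, -1)), Mul(n, Pow(48272, -1))) = Add(Mul(-39162, Pow(-12366, -1)), Mul(Rational(-976, 1119), Pow(48272, -1))) = Add(Mul(-39162, Rational(-1, 12366)), Mul(Rational(-976, 1119), Rational(1, 48272))) = Add(Rational(6527, 2061), Rational(-61, 3376023)) = Rational(7345058800, 2319327801)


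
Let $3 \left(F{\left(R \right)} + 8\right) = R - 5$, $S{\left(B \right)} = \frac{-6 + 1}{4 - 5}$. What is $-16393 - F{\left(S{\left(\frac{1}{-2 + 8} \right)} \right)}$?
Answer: $-16385$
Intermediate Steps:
$S{\left(B \right)} = 5$ ($S{\left(B \right)} = - \frac{5}{-1} = \left(-5\right) \left(-1\right) = 5$)
$F{\left(R \right)} = - \frac{29}{3} + \frac{R}{3}$ ($F{\left(R \right)} = -8 + \frac{R - 5}{3} = -8 + \frac{-5 + R}{3} = -8 + \left(- \frac{5}{3} + \frac{R}{3}\right) = - \frac{29}{3} + \frac{R}{3}$)
$-16393 - F{\left(S{\left(\frac{1}{-2 + 8} \right)} \right)} = -16393 - \left(- \frac{29}{3} + \frac{1}{3} \cdot 5\right) = -16393 - \left(- \frac{29}{3} + \frac{5}{3}\right) = -16393 - -8 = -16393 + 8 = -16385$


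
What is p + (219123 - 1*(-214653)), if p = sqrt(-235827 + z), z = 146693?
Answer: 433776 + I*sqrt(89134) ≈ 4.3378e+5 + 298.55*I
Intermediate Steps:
p = I*sqrt(89134) (p = sqrt(-235827 + 146693) = sqrt(-89134) = I*sqrt(89134) ≈ 298.55*I)
p + (219123 - 1*(-214653)) = I*sqrt(89134) + (219123 - 1*(-214653)) = I*sqrt(89134) + (219123 + 214653) = I*sqrt(89134) + 433776 = 433776 + I*sqrt(89134)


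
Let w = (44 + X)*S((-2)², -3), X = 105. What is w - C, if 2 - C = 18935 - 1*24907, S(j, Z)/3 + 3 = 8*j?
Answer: 6989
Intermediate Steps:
S(j, Z) = -9 + 24*j (S(j, Z) = -9 + 3*(8*j) = -9 + 24*j)
w = 12963 (w = (44 + 105)*(-9 + 24*(-2)²) = 149*(-9 + 24*4) = 149*(-9 + 96) = 149*87 = 12963)
C = 5974 (C = 2 - (18935 - 1*24907) = 2 - (18935 - 24907) = 2 - 1*(-5972) = 2 + 5972 = 5974)
w - C = 12963 - 1*5974 = 12963 - 5974 = 6989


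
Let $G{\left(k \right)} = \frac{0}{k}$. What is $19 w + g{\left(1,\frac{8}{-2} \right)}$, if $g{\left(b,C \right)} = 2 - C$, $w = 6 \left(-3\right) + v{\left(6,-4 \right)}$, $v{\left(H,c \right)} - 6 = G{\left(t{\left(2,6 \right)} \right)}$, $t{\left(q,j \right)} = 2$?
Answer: $-222$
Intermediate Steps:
$G{\left(k \right)} = 0$
$v{\left(H,c \right)} = 6$ ($v{\left(H,c \right)} = 6 + 0 = 6$)
$w = -12$ ($w = 6 \left(-3\right) + 6 = -18 + 6 = -12$)
$19 w + g{\left(1,\frac{8}{-2} \right)} = 19 \left(-12\right) - \left(-2 + \frac{8}{-2}\right) = -228 - \left(-2 + 8 \left(- \frac{1}{2}\right)\right) = -228 + \left(2 - -4\right) = -228 + \left(2 + 4\right) = -228 + 6 = -222$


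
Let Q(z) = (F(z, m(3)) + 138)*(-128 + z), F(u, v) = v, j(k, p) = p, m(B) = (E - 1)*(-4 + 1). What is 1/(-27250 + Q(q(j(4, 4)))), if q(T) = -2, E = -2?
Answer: -1/46360 ≈ -2.1570e-5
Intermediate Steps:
m(B) = 9 (m(B) = (-2 - 1)*(-4 + 1) = -3*(-3) = 9)
Q(z) = -18816 + 147*z (Q(z) = (9 + 138)*(-128 + z) = 147*(-128 + z) = -18816 + 147*z)
1/(-27250 + Q(q(j(4, 4)))) = 1/(-27250 + (-18816 + 147*(-2))) = 1/(-27250 + (-18816 - 294)) = 1/(-27250 - 19110) = 1/(-46360) = -1/46360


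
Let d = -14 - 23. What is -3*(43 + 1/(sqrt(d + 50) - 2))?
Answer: -389/3 - sqrt(13)/3 ≈ -130.87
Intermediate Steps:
d = -37
-3*(43 + 1/(sqrt(d + 50) - 2)) = -3*(43 + 1/(sqrt(-37 + 50) - 2)) = -3*(43 + 1/(sqrt(13) - 2)) = -3*(43 + 1/(-2 + sqrt(13))) = -129 - 3/(-2 + sqrt(13))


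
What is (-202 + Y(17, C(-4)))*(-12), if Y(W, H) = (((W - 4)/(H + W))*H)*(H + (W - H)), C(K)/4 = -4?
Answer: 44856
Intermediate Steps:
C(K) = -16 (C(K) = 4*(-4) = -16)
Y(W, H) = H*W*(-4 + W)/(H + W) (Y(W, H) = (((-4 + W)/(H + W))*H)*W = (H*(-4 + W)/(H + W))*W = H*W*(-4 + W)/(H + W))
(-202 + Y(17, C(-4)))*(-12) = (-202 - 16*17*(-4 + 17)/(-16 + 17))*(-12) = (-202 - 16*17*13/1)*(-12) = (-202 - 16*17*1*13)*(-12) = (-202 - 3536)*(-12) = -3738*(-12) = 44856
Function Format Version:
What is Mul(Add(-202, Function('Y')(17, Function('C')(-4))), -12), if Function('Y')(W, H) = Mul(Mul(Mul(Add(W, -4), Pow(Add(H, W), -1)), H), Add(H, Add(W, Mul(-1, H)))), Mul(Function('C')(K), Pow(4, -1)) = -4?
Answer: 44856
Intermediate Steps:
Function('C')(K) = -16 (Function('C')(K) = Mul(4, -4) = -16)
Function('Y')(W, H) = Mul(H, W, Pow(Add(H, W), -1), Add(-4, W)) (Function('Y')(W, H) = Mul(Mul(Mul(Add(-4, W), Pow(Add(H, W), -1)), H), W) = Mul(Mul(Mul(Pow(Add(H, W), -1), Add(-4, W)), H), W) = Mul(Mul(H, Pow(Add(H, W), -1), Add(-4, W)), W) = Mul(H, W, Pow(Add(H, W), -1), Add(-4, W)))
Mul(Add(-202, Function('Y')(17, Function('C')(-4))), -12) = Mul(Add(-202, Mul(-16, 17, Pow(Add(-16, 17), -1), Add(-4, 17))), -12) = Mul(Add(-202, Mul(-16, 17, Pow(1, -1), 13)), -12) = Mul(Add(-202, Mul(-16, 17, 1, 13)), -12) = Mul(Add(-202, -3536), -12) = Mul(-3738, -12) = 44856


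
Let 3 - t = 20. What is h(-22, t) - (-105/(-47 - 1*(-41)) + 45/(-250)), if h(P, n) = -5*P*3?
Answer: 7817/25 ≈ 312.68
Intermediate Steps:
t = -17 (t = 3 - 1*20 = 3 - 20 = -17)
h(P, n) = -15*P
h(-22, t) - (-105/(-47 - 1*(-41)) + 45/(-250)) = -15*(-22) - (-105/(-47 - 1*(-41)) + 45/(-250)) = 330 - (-105/(-47 + 41) + 45*(-1/250)) = 330 - (-105/(-6) - 9/50) = 330 - (-105*(-⅙) - 9/50) = 330 - (35/2 - 9/50) = 330 - 1*433/25 = 330 - 433/25 = 7817/25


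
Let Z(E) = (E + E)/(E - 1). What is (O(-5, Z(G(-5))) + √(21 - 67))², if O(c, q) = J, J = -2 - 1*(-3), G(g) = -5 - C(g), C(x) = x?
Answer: (1 + I*√46)² ≈ -45.0 + 13.565*I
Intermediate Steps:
G(g) = -5 - g
Z(E) = 2*E/(-1 + E) (Z(E) = (2*E)/(-1 + E) = 2*E/(-1 + E))
J = 1 (J = -2 + 3 = 1)
O(c, q) = 1
(O(-5, Z(G(-5))) + √(21 - 67))² = (1 + √(21 - 67))² = (1 + √(-46))² = (1 + I*√46)²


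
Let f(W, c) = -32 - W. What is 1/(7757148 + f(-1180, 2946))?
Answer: 1/7758296 ≈ 1.2889e-7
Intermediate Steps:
1/(7757148 + f(-1180, 2946)) = 1/(7757148 + (-32 - 1*(-1180))) = 1/(7757148 + (-32 + 1180)) = 1/(7757148 + 1148) = 1/7758296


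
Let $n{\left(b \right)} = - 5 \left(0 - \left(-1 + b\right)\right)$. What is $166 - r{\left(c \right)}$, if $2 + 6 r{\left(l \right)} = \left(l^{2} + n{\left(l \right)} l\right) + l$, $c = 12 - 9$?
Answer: $\frac{478}{3} \approx 159.33$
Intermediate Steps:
$c = 3$
$n{\left(b \right)} = -5 + 5 b$ ($n{\left(b \right)} = - 5 \left(1 - b\right) = -5 + 5 b$)
$r{\left(l \right)} = - \frac{1}{3} + \frac{l}{6} + \frac{l^{2}}{6} + \frac{l \left(-5 + 5 l\right)}{6}$ ($r{\left(l \right)} = - \frac{1}{3} + \frac{\left(l^{2} + \left(-5 + 5 l\right) l\right) + l}{6} = - \frac{1}{3} + \frac{\left(l^{2} + l \left(-5 + 5 l\right)\right) + l}{6} = - \frac{1}{3} + \frac{l + l^{2} + l \left(-5 + 5 l\right)}{6} = - \frac{1}{3} + \left(\frac{l}{6} + \frac{l^{2}}{6} + \frac{l \left(-5 + 5 l\right)}{6}\right) = - \frac{1}{3} + \frac{l}{6} + \frac{l^{2}}{6} + \frac{l \left(-5 + 5 l\right)}{6}$)
$166 - r{\left(c \right)} = 166 - \left(- \frac{1}{3} + 3^{2} - 2\right) = 166 - \left(- \frac{1}{3} + 9 - 2\right) = 166 - \frac{20}{3} = \frac{478}{3}$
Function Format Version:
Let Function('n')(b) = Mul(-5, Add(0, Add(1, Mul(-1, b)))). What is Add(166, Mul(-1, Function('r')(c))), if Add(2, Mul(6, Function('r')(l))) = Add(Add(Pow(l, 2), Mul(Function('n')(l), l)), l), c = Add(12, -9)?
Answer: Rational(478, 3) ≈ 159.33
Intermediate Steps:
c = 3
Function('n')(b) = Add(-5, Mul(5, b)) (Function('n')(b) = Mul(-5, Add(1, Mul(-1, b))) = Add(-5, Mul(5, b)))
Function('r')(l) = Add(Rational(-1, 3), Mul(Rational(1, 6), l), Mul(Rational(1, 6), Pow(l, 2)), Mul(Rational(1, 6), l, Add(-5, Mul(5, l)))) (Function('r')(l) = Add(Rational(-1, 3), Mul(Rational(1, 6), Add(Add(Pow(l, 2), Mul(Add(-5, Mul(5, l)), l)), l))) = Add(Rational(-1, 3), Mul(Rational(1, 6), Add(Add(Pow(l, 2), Mul(l, Add(-5, Mul(5, l)))), l))) = Add(Rational(-1, 3), Mul(Rational(1, 6), Add(l, Pow(l, 2), Mul(l, Add(-5, Mul(5, l)))))) = Add(Rational(-1, 3), Add(Mul(Rational(1, 6), l), Mul(Rational(1, 6), Pow(l, 2)), Mul(Rational(1, 6), l, Add(-5, Mul(5, l))))) = Add(Rational(-1, 3), Mul(Rational(1, 6), l), Mul(Rational(1, 6), Pow(l, 2)), Mul(Rational(1, 6), l, Add(-5, Mul(5, l)))))
Add(166, Mul(-1, Function('r')(c))) = Add(166, Mul(-1, Add(Rational(-1, 3), Pow(3, 2), Mul(Rational(-2, 3), 3)))) = Add(166, Mul(-1, Add(Rational(-1, 3), 9, -2))) = Add(166, Mul(-1, Rational(20, 3))) = Add(166, Rational(-20, 3)) = Rational(478, 3)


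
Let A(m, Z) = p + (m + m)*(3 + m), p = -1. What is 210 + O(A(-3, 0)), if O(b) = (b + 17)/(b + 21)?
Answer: 1054/5 ≈ 210.80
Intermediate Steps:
A(m, Z) = -1 + 2*m*(3 + m) (A(m, Z) = -1 + (m + m)*(3 + m) = -1 + (2*m)*(3 + m) = -1 + 2*m*(3 + m))
O(b) = (17 + b)/(21 + b)
210 + O(A(-3, 0)) = 210 + (17 + (-1 + 2*(-3)² + 6*(-3)))/(21 + (-1 + 2*(-3)² + 6*(-3))) = 210 + (17 + (-1 + 2*9 - 18))/(21 + (-1 + 2*9 - 18)) = 210 + (17 + (-1 + 18 - 18))/(21 + (-1 + 18 - 18)) = 210 + (17 - 1)/(21 - 1) = 210 + 16/20 = 210 + (1/20)*16 = 210 + ⅘ = 1054/5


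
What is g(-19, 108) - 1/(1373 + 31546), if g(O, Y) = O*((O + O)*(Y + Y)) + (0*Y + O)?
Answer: 5133158426/32919 ≈ 1.5593e+5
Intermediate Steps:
g(O, Y) = O + 4*Y*O² (g(O, Y) = O*((2*O)*(2*Y)) + (0 + O) = O*(4*O*Y) + O = 4*Y*O² + O = O + 4*Y*O²)
g(-19, 108) - 1/(1373 + 31546) = -19*(1 + 4*(-19)*108) - 1/(1373 + 31546) = -19*(1 - 8208) - 1/32919 = -19*(-8207) - 1*1/32919 = 155933 - 1/32919 = 5133158426/32919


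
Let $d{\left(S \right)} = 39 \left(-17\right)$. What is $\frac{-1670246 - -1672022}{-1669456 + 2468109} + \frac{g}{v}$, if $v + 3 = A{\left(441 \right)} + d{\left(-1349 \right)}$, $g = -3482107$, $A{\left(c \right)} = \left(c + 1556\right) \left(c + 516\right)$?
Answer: $- \frac{2777602219583}{1525797006339} \approx -1.8204$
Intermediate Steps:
$A{\left(c \right)} = \left(516 + c\right) \left(1556 + c\right)$ ($A{\left(c \right)} = \left(1556 + c\right) \left(516 + c\right) = \left(516 + c\right) \left(1556 + c\right)$)
$d{\left(S \right)} = -663$
$v = 1910463$ ($v = -3 + \left(\left(802896 + 441^{2} + 2072 \cdot 441\right) - 663\right) = -3 + \left(\left(802896 + 194481 + 913752\right) - 663\right) = -3 + \left(1911129 - 663\right) = -3 + 1910466 = 1910463$)
$\frac{-1670246 - -1672022}{-1669456 + 2468109} + \frac{g}{v} = \frac{-1670246 - -1672022}{-1669456 + 2468109} - \frac{3482107}{1910463} = \frac{-1670246 + 1672022}{798653} - \frac{3482107}{1910463} = 1776 \cdot \frac{1}{798653} - \frac{3482107}{1910463} = \frac{1776}{798653} - \frac{3482107}{1910463} = - \frac{2777602219583}{1525797006339}$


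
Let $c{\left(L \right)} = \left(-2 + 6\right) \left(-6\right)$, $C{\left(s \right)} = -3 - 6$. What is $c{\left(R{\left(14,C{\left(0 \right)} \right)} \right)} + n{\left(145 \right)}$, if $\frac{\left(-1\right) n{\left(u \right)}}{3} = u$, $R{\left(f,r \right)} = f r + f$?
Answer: $-459$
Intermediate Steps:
$C{\left(s \right)} = -9$ ($C{\left(s \right)} = -3 - 6 = -9$)
$R{\left(f,r \right)} = f + f r$
$c{\left(L \right)} = -24$ ($c{\left(L \right)} = 4 \left(-6\right) = -24$)
$n{\left(u \right)} = - 3 u$
$c{\left(R{\left(14,C{\left(0 \right)} \right)} \right)} + n{\left(145 \right)} = -24 - 435 = -459$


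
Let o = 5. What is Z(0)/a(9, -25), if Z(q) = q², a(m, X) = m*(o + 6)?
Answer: 0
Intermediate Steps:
a(m, X) = 11*m (a(m, X) = m*(5 + 6) = m*11 = 11*m)
Z(0)/a(9, -25) = 0²/((11*9)) = 0/99 = 0*(1/99) = 0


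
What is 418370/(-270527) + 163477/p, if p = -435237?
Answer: -226315046069/117743359899 ≈ -1.9221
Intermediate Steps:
418370/(-270527) + 163477/p = 418370/(-270527) + 163477/(-435237) = 418370*(-1/270527) + 163477*(-1/435237) = -418370/270527 - 163477/435237 = -226315046069/117743359899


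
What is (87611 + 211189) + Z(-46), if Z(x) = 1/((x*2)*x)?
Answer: 1264521601/4232 ≈ 2.9880e+5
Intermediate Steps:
Z(x) = 1/(2*x²) (Z(x) = 1/((2*x)*x) = 1/(2*x²))
(87611 + 211189) + Z(-46) = (87611 + 211189) + (½)/(-46)² = 298800 + (½)*(1/2116) = 298800 + 1/4232 = 1264521601/4232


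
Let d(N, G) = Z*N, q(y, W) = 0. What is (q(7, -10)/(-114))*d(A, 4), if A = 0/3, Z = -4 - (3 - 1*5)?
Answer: 0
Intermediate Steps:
Z = -2 (Z = -4 - (3 - 5) = -4 - 1*(-2) = -4 + 2 = -2)
A = 0 (A = 0*(⅓) = 0)
d(N, G) = -2*N
(q(7, -10)/(-114))*d(A, 4) = (0/(-114))*(-2*0) = (0*(-1/114))*0 = 0*0 = 0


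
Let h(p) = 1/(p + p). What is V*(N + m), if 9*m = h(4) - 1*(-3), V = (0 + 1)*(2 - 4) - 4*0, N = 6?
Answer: -457/36 ≈ -12.694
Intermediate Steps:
h(p) = 1/(2*p)
V = -2 (V = 1*(-2) + 0 = -2 + 0 = -2)
m = 25/72 (m = ((1/2)/4 - 1*(-3))/9 = ((1/2)*(1/4) + 3)/9 = (1/8 + 3)/9 = (1/9)*(25/8) = 25/72 ≈ 0.34722)
V*(N + m) = -2*(6 + 25/72) = -2*457/72 = -457/36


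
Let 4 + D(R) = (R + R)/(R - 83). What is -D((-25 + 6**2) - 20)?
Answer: 175/46 ≈ 3.8043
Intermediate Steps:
D(R) = -4 + 2*R/(-83 + R) (D(R) = -4 + (R + R)/(R - 83) = -4 + (2*R)/(-83 + R) = -4 + 2*R/(-83 + R))
-D((-25 + 6**2) - 20) = -2*(166 - ((-25 + 6**2) - 20))/(-83 + ((-25 + 6**2) - 20)) = -2*(166 - ((-25 + 36) - 20))/(-83 + ((-25 + 36) - 20)) = -2*(166 - (11 - 20))/(-83 + (11 - 20)) = -2*(166 - 1*(-9))/(-83 - 9) = -2*(166 + 9)/(-92) = -2*(-1)*175/92 = -1*(-175/46) = 175/46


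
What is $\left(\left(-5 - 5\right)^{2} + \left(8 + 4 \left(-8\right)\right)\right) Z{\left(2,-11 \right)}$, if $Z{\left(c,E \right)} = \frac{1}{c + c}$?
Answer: $19$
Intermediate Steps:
$Z{\left(c,E \right)} = \frac{1}{2 c}$
$\left(\left(-5 - 5\right)^{2} + \left(8 + 4 \left(-8\right)\right)\right) Z{\left(2,-11 \right)} = \left(\left(-5 - 5\right)^{2} + \left(8 + 4 \left(-8\right)\right)\right) \frac{1}{2 \cdot 2} = \left(\left(-10\right)^{2} + \left(8 - 32\right)\right) \frac{1}{2} \cdot \frac{1}{2} = \left(100 - 24\right) \frac{1}{4} = 76 \cdot \frac{1}{4} = 19$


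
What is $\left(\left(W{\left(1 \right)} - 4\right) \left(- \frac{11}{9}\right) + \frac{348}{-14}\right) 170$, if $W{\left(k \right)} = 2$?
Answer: $- \frac{240040}{63} \approx -3810.2$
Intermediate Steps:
$\left(\left(W{\left(1 \right)} - 4\right) \left(- \frac{11}{9}\right) + \frac{348}{-14}\right) 170 = \left(\left(2 - 4\right) \left(- \frac{11}{9}\right) + \frac{348}{-14}\right) 170 = \left(- 2 \left(\left(-11\right) \frac{1}{9}\right) + 348 \left(- \frac{1}{14}\right)\right) 170 = \left(\left(-2\right) \left(- \frac{11}{9}\right) - \frac{174}{7}\right) 170 = \left(\frac{22}{9} - \frac{174}{7}\right) 170 = \left(- \frac{1412}{63}\right) 170 = - \frac{240040}{63}$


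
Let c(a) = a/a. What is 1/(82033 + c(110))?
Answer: 1/82034 ≈ 1.2190e-5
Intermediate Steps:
c(a) = 1
1/(82033 + c(110)) = 1/(82033 + 1) = 1/82034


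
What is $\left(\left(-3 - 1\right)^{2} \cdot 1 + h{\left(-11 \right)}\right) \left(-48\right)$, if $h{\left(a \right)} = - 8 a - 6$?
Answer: $-4704$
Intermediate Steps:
$h{\left(a \right)} = -6 - 8 a$
$\left(\left(-3 - 1\right)^{2} \cdot 1 + h{\left(-11 \right)}\right) \left(-48\right) = \left(\left(-3 - 1\right)^{2} \cdot 1 - -82\right) \left(-48\right) = \left(\left(-4\right)^{2} \cdot 1 + \left(-6 + 88\right)\right) \left(-48\right) = \left(16 \cdot 1 + 82\right) \left(-48\right) = \left(16 + 82\right) \left(-48\right) = 98 \left(-48\right) = -4704$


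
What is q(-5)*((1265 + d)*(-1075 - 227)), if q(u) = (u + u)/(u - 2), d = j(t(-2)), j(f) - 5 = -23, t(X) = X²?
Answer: -2319420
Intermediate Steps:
j(f) = -18 (j(f) = 5 - 23 = -18)
d = -18
q(u) = 2*u/(-2 + u) (q(u) = (2*u)/(-2 + u) = 2*u/(-2 + u))
q(-5)*((1265 + d)*(-1075 - 227)) = (2*(-5)/(-2 - 5))*((1265 - 18)*(-1075 - 227)) = (2*(-5)/(-7))*(1247*(-1302)) = (2*(-5)*(-⅐))*(-1623594) = (10/7)*(-1623594) = -2319420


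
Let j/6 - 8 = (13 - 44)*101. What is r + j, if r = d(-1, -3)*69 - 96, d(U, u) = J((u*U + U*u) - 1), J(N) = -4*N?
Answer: -20214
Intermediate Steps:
d(U, u) = 4 - 8*U*u (d(U, u) = -4*((u*U + U*u) - 1) = -4*((U*u + U*u) - 1) = -4*(2*U*u - 1) = -4*(-1 + 2*U*u) = 4 - 8*U*u)
j = -18738 (j = 48 + 6*((13 - 44)*101) = 48 + 6*(-31*101) = 48 + 6*(-3131) = 48 - 18786 = -18738)
r = -1476 (r = (4 - 8*(-1)*(-3))*69 - 96 = (4 - 24)*69 - 96 = -20*69 - 96 = -1380 - 96 = -1476)
r + j = -1476 - 18738 = -20214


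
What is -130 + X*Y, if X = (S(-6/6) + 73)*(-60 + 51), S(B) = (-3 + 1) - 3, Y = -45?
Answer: 27410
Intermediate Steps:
S(B) = -5 (S(B) = -2 - 3 = -5)
X = -612 (X = (-5 + 73)*(-60 + 51) = 68*(-9) = -612)
-130 + X*Y = -130 - 612*(-45) = -130 + 27540 = 27410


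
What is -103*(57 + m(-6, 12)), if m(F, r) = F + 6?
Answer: -5871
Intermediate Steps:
m(F, r) = 6 + F
-103*(57 + m(-6, 12)) = -103*(57 + (6 - 6)) = -103*(57 + 0) = -103*57 = -5871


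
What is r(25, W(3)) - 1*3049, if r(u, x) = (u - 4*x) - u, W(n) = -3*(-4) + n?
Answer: -3109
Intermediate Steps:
W(n) = 12 + n
r(u, x) = -4*x
r(25, W(3)) - 1*3049 = -4*(12 + 3) - 1*3049 = -4*15 - 3049 = -60 - 3049 = -3109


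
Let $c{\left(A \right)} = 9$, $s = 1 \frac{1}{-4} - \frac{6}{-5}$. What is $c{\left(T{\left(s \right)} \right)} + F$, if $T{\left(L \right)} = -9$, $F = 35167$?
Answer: $35176$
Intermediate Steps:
$s = \frac{19}{20}$ ($s = 1 \left(- \frac{1}{4}\right) - - \frac{6}{5} = - \frac{1}{4} + \frac{6}{5} = \frac{19}{20} \approx 0.95$)
$c{\left(T{\left(s \right)} \right)} + F = 9 + 35167 = 35176$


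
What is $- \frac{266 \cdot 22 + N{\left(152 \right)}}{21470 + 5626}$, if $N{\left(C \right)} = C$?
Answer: $- \frac{1501}{6774} \approx -0.22158$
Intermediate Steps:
$- \frac{266 \cdot 22 + N{\left(152 \right)}}{21470 + 5626} = - \frac{266 \cdot 22 + 152}{21470 + 5626} = - \frac{5852 + 152}{27096} = - \frac{6004}{27096} = \left(-1\right) \frac{1501}{6774} = - \frac{1501}{6774}$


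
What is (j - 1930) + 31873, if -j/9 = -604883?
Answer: 5473890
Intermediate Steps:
j = 5443947 (j = -9*(-604883) = 5443947)
(j - 1930) + 31873 = (5443947 - 1930) + 31873 = 5442017 + 31873 = 5473890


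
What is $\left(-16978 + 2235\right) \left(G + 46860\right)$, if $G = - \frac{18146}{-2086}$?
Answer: $- \frac{720697593379}{1043} \approx -6.9098 \cdot 10^{8}$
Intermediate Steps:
$G = \frac{9073}{1043}$ ($G = \left(-18146\right) \left(- \frac{1}{2086}\right) = \frac{9073}{1043} \approx 8.6989$)
$\left(-16978 + 2235\right) \left(G + 46860\right) = \left(-16978 + 2235\right) \left(\frac{9073}{1043} + 46860\right) = \left(-14743\right) \frac{48884053}{1043} = - \frac{720697593379}{1043}$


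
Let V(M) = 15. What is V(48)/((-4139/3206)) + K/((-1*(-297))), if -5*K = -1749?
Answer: -1944683/186255 ≈ -10.441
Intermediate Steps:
K = 1749/5 (K = -1/5*(-1749) = 1749/5 ≈ 349.80)
V(48)/((-4139/3206)) + K/((-1*(-297))) = 15/((-4139/3206)) + 1749/(5*((-1*(-297)))) = 15/((-4139*1/3206)) + (1749/5)/297 = 15/(-4139/3206) + (1749/5)*(1/297) = 15*(-3206/4139) + 53/45 = -48090/4139 + 53/45 = -1944683/186255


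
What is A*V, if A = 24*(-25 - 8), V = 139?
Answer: -110088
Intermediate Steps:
A = -792 (A = 24*(-33) = -792)
A*V = -792*139 = -110088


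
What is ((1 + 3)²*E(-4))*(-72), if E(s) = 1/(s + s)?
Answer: 144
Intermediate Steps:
E(s) = 1/(2*s)
((1 + 3)²*E(-4))*(-72) = ((1 + 3)²*((½)/(-4)))*(-72) = (4²*((½)*(-¼)))*(-72) = (16*(-⅛))*(-72) = -2*(-72) = 144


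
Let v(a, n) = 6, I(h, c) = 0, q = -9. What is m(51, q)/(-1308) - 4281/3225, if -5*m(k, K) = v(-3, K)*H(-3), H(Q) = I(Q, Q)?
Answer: -1427/1075 ≈ -1.3274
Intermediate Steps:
H(Q) = 0
m(k, K) = 0 (m(k, K) = -6*0/5 = -⅕*0 = 0)
m(51, q)/(-1308) - 4281/3225 = 0/(-1308) - 4281/3225 = 0*(-1/1308) - 4281*1/3225 = 0 - 1427/1075 = -1427/1075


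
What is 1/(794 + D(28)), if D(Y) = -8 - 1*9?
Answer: 1/777 ≈ 0.0012870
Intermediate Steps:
D(Y) = -17 (D(Y) = -8 - 9 = -17)
1/(794 + D(28)) = 1/(794 - 17) = 1/777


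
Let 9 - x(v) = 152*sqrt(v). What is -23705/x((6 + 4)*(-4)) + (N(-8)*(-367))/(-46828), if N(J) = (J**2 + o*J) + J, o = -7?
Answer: (-277421951*I + 3123904*sqrt(10))/(11707*(9*I + 304*sqrt(10))) ≈ 0.64693 - 24.656*I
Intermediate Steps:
x(v) = 9 - 152*sqrt(v)
N(J) = J**2 - 6*J (N(J) = (J**2 - 7*J) + J = J**2 - 6*J)
-23705/x((6 + 4)*(-4)) + (N(-8)*(-367))/(-46828) = -23705/(9 - 152*2*I*sqrt(6 + 4)) + (-8*(-6 - 8)*(-367))/(-46828) = -23705/(9 - 152*2*I*sqrt(10)) + (-8*(-14)*(-367))*(-1/46828) = -23705/(9 - 304*I*sqrt(10)) + (112*(-367))*(-1/46828) = -23705/(9 - 304*I*sqrt(10)) - 41104*(-1/46828) = -23705/(9 - 304*I*sqrt(10)) + 10276/11707 = 10276/11707 - 23705/(9 - 304*I*sqrt(10))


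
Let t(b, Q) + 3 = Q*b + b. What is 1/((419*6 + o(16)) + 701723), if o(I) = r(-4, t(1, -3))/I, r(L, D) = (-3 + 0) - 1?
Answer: 4/2816947 ≈ 1.4200e-6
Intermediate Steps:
t(b, Q) = -3 + b + Q*b (t(b, Q) = -3 + (Q*b + b) = -3 + (b + Q*b) = -3 + b + Q*b)
r(L, D) = -4 (r(L, D) = -3 - 1 = -4)
o(I) = -4/I
1/((419*6 + o(16)) + 701723) = 1/((419*6 - 4/16) + 701723) = 1/((2514 - 4*1/16) + 701723) = 1/((2514 - 1/4) + 701723) = 1/(10055/4 + 701723) = 1/(2816947/4) = 4/2816947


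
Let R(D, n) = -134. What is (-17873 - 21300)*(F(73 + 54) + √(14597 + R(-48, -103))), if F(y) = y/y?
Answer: -39173 - 117519*√1607 ≈ -4.7502e+6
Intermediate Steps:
F(y) = 1
(-17873 - 21300)*(F(73 + 54) + √(14597 + R(-48, -103))) = (-17873 - 21300)*(1 + √(14597 - 134)) = -39173*(1 + √14463) = -39173*(1 + 3*√1607) = -39173 - 117519*√1607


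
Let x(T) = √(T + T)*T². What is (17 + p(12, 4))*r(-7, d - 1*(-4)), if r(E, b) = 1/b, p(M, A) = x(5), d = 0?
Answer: 17/4 + 25*√10/4 ≈ 24.014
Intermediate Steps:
x(T) = √2*T^(5/2) (x(T) = √(2*T)*T² = (√2*√T)*T² = √2*T^(5/2))
p(M, A) = 25*√10 (p(M, A) = √2*5^(5/2) = √2*(25*√5) = 25*√10)
(17 + p(12, 4))*r(-7, d - 1*(-4)) = (17 + 25*√10)/(0 - 1*(-4)) = (17 + 25*√10)/(0 + 4) = (17 + 25*√10)/4 = (17 + 25*√10)*(¼) = 17/4 + 25*√10/4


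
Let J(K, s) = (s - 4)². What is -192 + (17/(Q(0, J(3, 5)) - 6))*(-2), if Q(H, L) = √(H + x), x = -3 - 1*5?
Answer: -2061/11 + 17*I*√2/11 ≈ -187.36 + 2.1856*I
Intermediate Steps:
x = -8 (x = -3 - 5 = -8)
J(K, s) = (-4 + s)²
Q(H, L) = √(-8 + H) (Q(H, L) = √(H - 8) = √(-8 + H))
-192 + (17/(Q(0, J(3, 5)) - 6))*(-2) = -192 + (17/(√(-8 + 0) - 6))*(-2) = -192 + (17/(√(-8) - 6))*(-2) = -192 + (17/(2*I*√2 - 6))*(-2) = -192 + (17/(-6 + 2*I*√2))*(-2) = -192 - 34/(-6 + 2*I*√2)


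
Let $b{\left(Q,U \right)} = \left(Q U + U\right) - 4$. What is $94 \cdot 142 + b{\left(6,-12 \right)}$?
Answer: $13260$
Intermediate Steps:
$b{\left(Q,U \right)} = -4 + U + Q U$ ($b{\left(Q,U \right)} = \left(U + Q U\right) - 4 = -4 + U + Q U$)
$94 \cdot 142 + b{\left(6,-12 \right)} = 94 \cdot 142 - 88 = 13348 - 88 = 13260$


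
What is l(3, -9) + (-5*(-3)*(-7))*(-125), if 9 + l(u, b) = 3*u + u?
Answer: 13128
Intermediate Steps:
l(u, b) = -9 + 4*u (l(u, b) = -9 + (3*u + u) = -9 + 4*u)
l(3, -9) + (-5*(-3)*(-7))*(-125) = (-9 + 4*3) + (-5*(-3)*(-7))*(-125) = (-9 + 12) + (15*(-7))*(-125) = 3 - 105*(-125) = 3 + 13125 = 13128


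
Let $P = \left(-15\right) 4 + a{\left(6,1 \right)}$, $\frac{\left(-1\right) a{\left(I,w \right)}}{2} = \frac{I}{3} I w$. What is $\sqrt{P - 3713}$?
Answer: $i \sqrt{3797} \approx 61.62 i$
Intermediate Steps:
$a{\left(I,w \right)} = - \frac{2 w I^{2}}{3}$ ($a{\left(I,w \right)} = - 2 \frac{I}{3} I w = - 2 \frac{I^{2}}{3} w = - 2 \frac{w I^{2}}{3} = - \frac{2 w I^{2}}{3}$)
$P = -84$ ($P = \left(-15\right) 4 - \frac{2 \cdot 6^{2}}{3} = -60 - \frac{2}{3} \cdot 36 = -60 - 24 = -84$)
$\sqrt{P - 3713} = \sqrt{-84 - 3713} = \sqrt{-3797} = i \sqrt{3797}$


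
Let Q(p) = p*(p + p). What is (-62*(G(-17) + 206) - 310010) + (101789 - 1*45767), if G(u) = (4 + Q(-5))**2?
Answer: -447552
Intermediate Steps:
Q(p) = 2*p**2 (Q(p) = p*(2*p) = 2*p**2)
G(u) = 2916 (G(u) = (4 + 2*(-5)**2)**2 = (4 + 2*25)**2 = (4 + 50)**2 = 54**2 = 2916)
(-62*(G(-17) + 206) - 310010) + (101789 - 1*45767) = (-62*(2916 + 206) - 310010) + (101789 - 1*45767) = (-62*3122 - 310010) + (101789 - 45767) = (-193564 - 310010) + 56022 = -503574 + 56022 = -447552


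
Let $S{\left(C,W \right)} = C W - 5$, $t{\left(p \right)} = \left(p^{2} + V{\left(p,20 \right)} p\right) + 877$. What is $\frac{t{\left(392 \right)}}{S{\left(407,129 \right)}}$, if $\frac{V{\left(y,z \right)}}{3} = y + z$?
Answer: $\frac{639053}{52498} \approx 12.173$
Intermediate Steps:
$V{\left(y,z \right)} = 3 y + 3 z$ ($V{\left(y,z \right)} = 3 \left(y + z\right) = 3 y + 3 z$)
$t{\left(p \right)} = 877 + p^{2} + p \left(60 + 3 p\right)$ ($t{\left(p \right)} = \left(p^{2} + \left(3 p + 3 \cdot 20\right) p\right) + 877 = \left(p^{2} + \left(3 p + 60\right) p\right) + 877 = \left(p^{2} + \left(60 + 3 p\right) p\right) + 877 = \left(p^{2} + p \left(60 + 3 p\right)\right) + 877 = 877 + p^{2} + p \left(60 + 3 p\right)$)
$S{\left(C,W \right)} = -5 + C W$
$\frac{t{\left(392 \right)}}{S{\left(407,129 \right)}} = \frac{877 + 4 \cdot 392^{2} + 60 \cdot 392}{-5 + 407 \cdot 129} = \frac{877 + 4 \cdot 153664 + 23520}{-5 + 52503} = \frac{877 + 614656 + 23520}{52498} = 639053 \cdot \frac{1}{52498} = \frac{639053}{52498}$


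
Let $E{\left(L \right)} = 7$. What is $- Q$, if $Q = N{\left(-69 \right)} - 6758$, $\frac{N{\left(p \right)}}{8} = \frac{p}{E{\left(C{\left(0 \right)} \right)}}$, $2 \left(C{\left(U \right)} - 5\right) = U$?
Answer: $\frac{47858}{7} \approx 6836.9$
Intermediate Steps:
$C{\left(U \right)} = 5 + \frac{U}{2}$
$N{\left(p \right)} = \frac{8 p}{7}$ ($N{\left(p \right)} = 8 \frac{p}{7} = \frac{8 p}{7}$)
$Q = - \frac{47858}{7}$ ($Q = \frac{8}{7} \left(-69\right) - 6758 = - \frac{552}{7} - 6758 = - \frac{47858}{7} \approx -6836.9$)
$- Q = \left(-1\right) \left(- \frac{47858}{7}\right) = \frac{47858}{7}$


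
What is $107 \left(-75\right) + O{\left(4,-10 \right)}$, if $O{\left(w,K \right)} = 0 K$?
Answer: $-8025$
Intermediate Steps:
$O{\left(w,K \right)} = 0$
$107 \left(-75\right) + O{\left(4,-10 \right)} = 107 \left(-75\right) + 0 = -8025 + 0 = -8025$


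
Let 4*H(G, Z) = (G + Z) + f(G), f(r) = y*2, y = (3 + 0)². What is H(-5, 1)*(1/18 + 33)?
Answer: 4165/36 ≈ 115.69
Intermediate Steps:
y = 9 (y = 3² = 9)
f(r) = 18 (f(r) = 9*2 = 18)
H(G, Z) = 9/2 + G/4 + Z/4 (H(G, Z) = ((G + Z) + 18)/4 = (18 + G + Z)/4 = 9/2 + G/4 + Z/4)
H(-5, 1)*(1/18 + 33) = (9/2 + (¼)*(-5) + (¼)*1)*(1/18 + 33) = (9/2 - 5/4 + ¼)*(1/18 + 33) = (7/2)*(595/18) = 4165/36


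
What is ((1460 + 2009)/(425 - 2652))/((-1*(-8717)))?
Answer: -3469/19412759 ≈ -0.00017870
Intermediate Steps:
((1460 + 2009)/(425 - 2652))/((-1*(-8717))) = (3469/(-2227))/8717 = (3469*(-1/2227))*(1/8717) = -3469/2227*1/8717 = -3469/19412759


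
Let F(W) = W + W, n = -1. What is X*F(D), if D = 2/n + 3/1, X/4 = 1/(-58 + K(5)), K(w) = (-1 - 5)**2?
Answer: -4/11 ≈ -0.36364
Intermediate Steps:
K(w) = 36 (K(w) = (-6)**2 = 36)
X = -2/11 (X = 4/(-58 + 36) = 4/(-22) = 4*(-1/22) = -2/11 ≈ -0.18182)
D = 1 (D = 2/(-1) + 3/1 = 2*(-1) + 3*1 = -2 + 3 = 1)
F(W) = 2*W
X*F(D) = -4/11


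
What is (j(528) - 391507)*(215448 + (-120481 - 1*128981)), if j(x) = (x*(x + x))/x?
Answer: 13280800314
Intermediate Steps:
j(x) = 2*x (j(x) = (x*(2*x))/x = (2*x²)/x = 2*x)
(j(528) - 391507)*(215448 + (-120481 - 1*128981)) = (2*528 - 391507)*(215448 + (-120481 - 1*128981)) = (1056 - 391507)*(215448 + (-120481 - 128981)) = -390451*(215448 - 249462) = -390451*(-34014) = 13280800314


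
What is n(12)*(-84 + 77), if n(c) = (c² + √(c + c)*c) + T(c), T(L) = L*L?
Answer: -2016 - 168*√6 ≈ -2427.5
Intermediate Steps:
T(L) = L²
n(c) = 2*c² + √2*c^(3/2) (n(c) = (c² + √(c + c)*c) + c² = (c² + √(2*c)*c) + c² = (c² + (√2*√c)*c) + c² = (c² + √2*c^(3/2)) + c² = 2*c² + √2*c^(3/2))
n(12)*(-84 + 77) = (2*12² + √2*12^(3/2))*(-84 + 77) = (2*144 + √2*(24*√3))*(-7) = (288 + 24*√6)*(-7) = -2016 - 168*√6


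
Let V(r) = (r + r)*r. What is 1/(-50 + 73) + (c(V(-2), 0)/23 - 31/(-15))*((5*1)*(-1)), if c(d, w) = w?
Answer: -710/69 ≈ -10.290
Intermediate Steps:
V(r) = 2*r**2 (V(r) = (2*r)*r = 2*r**2)
1/(-50 + 73) + (c(V(-2), 0)/23 - 31/(-15))*((5*1)*(-1)) = 1/(-50 + 73) + (0/23 - 31/(-15))*((5*1)*(-1)) = 1/23 + (0*(1/23) - 31*(-1/15))*(5*(-1)) = 1/23 + (0 + 31/15)*(-5) = 1/23 + (31/15)*(-5) = 1/23 - 31/3 = -710/69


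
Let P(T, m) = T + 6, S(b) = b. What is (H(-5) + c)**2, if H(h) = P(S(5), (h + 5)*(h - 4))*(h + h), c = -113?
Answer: 49729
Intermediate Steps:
P(T, m) = 6 + T
H(h) = 22*h (H(h) = (6 + 5)*(h + h) = 11*(2*h) = 22*h)
(H(-5) + c)**2 = (22*(-5) - 113)**2 = (-110 - 113)**2 = (-223)**2 = 49729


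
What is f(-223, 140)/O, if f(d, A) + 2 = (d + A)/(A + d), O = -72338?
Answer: 1/72338 ≈ 1.3824e-5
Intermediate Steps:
f(d, A) = -1 (f(d, A) = -2 + (d + A)/(A + d) = -2 + (A + d)/(A + d) = -2 + 1 = -1)
f(-223, 140)/O = -1/(-72338) = -1*(-1/72338) = 1/72338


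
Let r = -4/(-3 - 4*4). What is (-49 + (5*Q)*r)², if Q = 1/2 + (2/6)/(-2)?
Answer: 7689529/3249 ≈ 2366.7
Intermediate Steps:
Q = ⅓ (Q = 1*(½) + (2*(⅙))*(-½) = ½ + (⅓)*(-½) = ½ - ⅙ = ⅓ ≈ 0.33333)
r = 4/19 (r = -4/(-3 - 16) = -4/(-19) = -4*(-1/19) = 4/19 ≈ 0.21053)
(-49 + (5*Q)*r)² = (-49 + (5*(⅓))*(4/19))² = (-49 + (5/3)*(4/19))² = (-49 + 20/57)² = (-2773/57)² = 7689529/3249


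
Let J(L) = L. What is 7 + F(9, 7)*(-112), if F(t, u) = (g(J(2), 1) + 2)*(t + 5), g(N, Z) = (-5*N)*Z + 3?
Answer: 7847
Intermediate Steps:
g(N, Z) = 3 - 5*N*Z (g(N, Z) = -5*N*Z + 3 = 3 - 5*N*Z)
F(t, u) = -25 - 5*t (F(t, u) = ((3 - 5*2*1) + 2)*(t + 5) = ((3 - 10) + 2)*(5 + t) = (-7 + 2)*(5 + t) = -5*(5 + t) = -25 - 5*t)
7 + F(9, 7)*(-112) = 7 + (-25 - 5*9)*(-112) = 7 + (-25 - 45)*(-112) = 7 - 70*(-112) = 7 + 7840 = 7847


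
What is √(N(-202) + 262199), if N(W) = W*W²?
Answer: I*√7980209 ≈ 2824.9*I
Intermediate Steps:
N(W) = W³
√(N(-202) + 262199) = √((-202)³ + 262199) = √(-8242408 + 262199) = √(-7980209) = I*√7980209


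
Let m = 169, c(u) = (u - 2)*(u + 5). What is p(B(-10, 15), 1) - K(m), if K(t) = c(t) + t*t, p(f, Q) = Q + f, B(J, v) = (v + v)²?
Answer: -56718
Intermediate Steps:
B(J, v) = 4*v² (B(J, v) = (2*v)² = 4*v²)
c(u) = (-2 + u)*(5 + u)
K(t) = -10 + 2*t² + 3*t (K(t) = (-10 + t² + 3*t) + t*t = (-10 + t² + 3*t) + t² = -10 + 2*t² + 3*t)
p(B(-10, 15), 1) - K(m) = (1 + 4*15²) - (-10 + 2*169² + 3*169) = (1 + 4*225) - (-10 + 2*28561 + 507) = (1 + 900) - (-10 + 57122 + 507) = 901 - 1*57619 = 901 - 57619 = -56718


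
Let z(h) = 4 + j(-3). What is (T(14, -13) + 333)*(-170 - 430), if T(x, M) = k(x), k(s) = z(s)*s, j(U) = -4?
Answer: -199800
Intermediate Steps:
z(h) = 0 (z(h) = 4 - 4 = 0)
k(s) = 0 (k(s) = 0*s = 0)
T(x, M) = 0
(T(14, -13) + 333)*(-170 - 430) = (0 + 333)*(-170 - 430) = 333*(-600) = -199800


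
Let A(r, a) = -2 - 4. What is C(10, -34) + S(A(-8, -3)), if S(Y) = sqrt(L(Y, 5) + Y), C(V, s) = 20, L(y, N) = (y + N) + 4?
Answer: 20 + I*sqrt(3) ≈ 20.0 + 1.732*I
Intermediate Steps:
L(y, N) = 4 + N + y (L(y, N) = (N + y) + 4 = 4 + N + y)
A(r, a) = -6
S(Y) = sqrt(9 + 2*Y) (S(Y) = sqrt((4 + 5 + Y) + Y) = sqrt((9 + Y) + Y) = sqrt(9 + 2*Y))
C(10, -34) + S(A(-8, -3)) = 20 + sqrt(9 + 2*(-6)) = 20 + sqrt(9 - 12) = 20 + sqrt(-3) = 20 + I*sqrt(3)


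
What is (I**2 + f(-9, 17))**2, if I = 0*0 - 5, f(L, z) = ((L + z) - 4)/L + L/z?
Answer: 13512976/23409 ≈ 577.26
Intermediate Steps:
f(L, z) = L/z + (-4 + L + z)/L (f(L, z) = (-4 + L + z)/L + L/z = L/z + (-4 + L + z)/L)
I = -5 (I = 0 - 5 = -5)
(I**2 + f(-9, 17))**2 = ((-5)**2 + (1 - 4/(-9) - 9/17 + 17/(-9)))**2 = (25 + (1 - 4*(-1/9) - 9*1/17 + 17*(-1/9)))**2 = (25 + (1 + 4/9 - 9/17 - 17/9))**2 = (25 - 149/153)**2 = (3676/153)**2 = 13512976/23409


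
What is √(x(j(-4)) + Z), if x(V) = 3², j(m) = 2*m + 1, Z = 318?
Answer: √327 ≈ 18.083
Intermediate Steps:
j(m) = 1 + 2*m
x(V) = 9
√(x(j(-4)) + Z) = √(9 + 318) = √327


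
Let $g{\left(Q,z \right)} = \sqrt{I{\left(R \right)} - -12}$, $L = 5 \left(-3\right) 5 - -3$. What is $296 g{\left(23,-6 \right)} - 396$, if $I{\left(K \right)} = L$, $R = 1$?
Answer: $-396 + 592 i \sqrt{15} \approx -396.0 + 2292.8 i$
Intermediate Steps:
$L = -72$ ($L = \left(-15\right) 5 + 3 = -75 + 3 = -72$)
$I{\left(K \right)} = -72$
$g{\left(Q,z \right)} = 2 i \sqrt{15}$ ($g{\left(Q,z \right)} = \sqrt{-72 - -12} = \sqrt{-72 + 12} = \sqrt{-60} = 2 i \sqrt{15}$)
$296 g{\left(23,-6 \right)} - 396 = 296 \cdot 2 i \sqrt{15} - 396 = 592 i \sqrt{15} - 396 = -396 + 592 i \sqrt{15}$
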